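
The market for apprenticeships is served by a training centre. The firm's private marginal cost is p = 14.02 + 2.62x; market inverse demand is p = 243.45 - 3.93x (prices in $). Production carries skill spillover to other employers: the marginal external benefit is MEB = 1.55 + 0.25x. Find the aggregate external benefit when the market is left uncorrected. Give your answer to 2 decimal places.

Market equilibrium (private): 14.02 + 2.62x = 243.45 - 3.93x → x_m = 35.0275.
Total external benefit = ∫₀^{x_m} (1.55 + 0.25x) dx = 1.55×35.0275 + ½×0.25×35.0275² = 207.6583.

$207.66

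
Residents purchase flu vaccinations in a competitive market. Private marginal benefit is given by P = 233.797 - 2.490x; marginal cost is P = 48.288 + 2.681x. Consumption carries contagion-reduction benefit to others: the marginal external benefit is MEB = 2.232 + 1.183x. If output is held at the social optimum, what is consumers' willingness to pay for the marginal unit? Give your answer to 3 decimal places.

Social marginal benefit = demand + MEB = 236.029 - 1.307x.
Set SMB = MC: 236.029 - 1.307x = 48.288 + 2.681x → x* = 47.0765.
Consumer price on the demand curve at x*: 233.797 − 2.490×47.0765 = 116.5765.

P = 116.577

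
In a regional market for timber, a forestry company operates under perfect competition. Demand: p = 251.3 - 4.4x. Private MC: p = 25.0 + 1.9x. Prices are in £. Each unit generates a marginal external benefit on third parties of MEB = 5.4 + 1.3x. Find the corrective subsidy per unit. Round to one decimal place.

subsidy = £65.6 per unit

Social marginal cost = private MC − MEB = 19.6 + 0.6x.
Set SMC = demand: 19.6 + 0.6x = 251.3 - 4.4x → x* = 46.3400.
The Pigouvian subsidy equals MEB at x*: 5.4 + 1.3×46.3400 = 65.6420.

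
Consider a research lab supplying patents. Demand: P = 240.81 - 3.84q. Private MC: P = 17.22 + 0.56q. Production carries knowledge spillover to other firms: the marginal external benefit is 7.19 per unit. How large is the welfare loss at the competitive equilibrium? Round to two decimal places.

DWL = 5.87

Market equilibrium (private): 17.22 + 0.56q = 240.81 - 3.84q → q_m = 50.8159.
Social marginal cost = private MC − MEB = 10.03 + 0.56q.
Set SMC = demand: 10.03 + 0.56q = 240.81 - 3.84q → q* = 52.4500.
The welfare-loss triangle has base |q_m − q*| and height MEB(q_m) (the vertical gap between SMC and demand is zero at q* and MEB at q_m).
DWL = ½ × 1.6341 × 7.1900 = 5.8746.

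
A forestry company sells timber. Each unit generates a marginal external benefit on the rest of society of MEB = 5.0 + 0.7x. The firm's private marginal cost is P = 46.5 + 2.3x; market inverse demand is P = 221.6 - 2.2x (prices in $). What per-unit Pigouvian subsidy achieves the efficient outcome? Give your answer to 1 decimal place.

subsidy = $38.2 per unit

Social marginal cost = private MC − MEB = 41.5 + 1.6x.
Set SMC = demand: 41.5 + 1.6x = 221.6 - 2.2x → x* = 47.3947.
The Pigouvian subsidy equals MEB at x*: 5.0 + 0.7×47.3947 = 38.1763.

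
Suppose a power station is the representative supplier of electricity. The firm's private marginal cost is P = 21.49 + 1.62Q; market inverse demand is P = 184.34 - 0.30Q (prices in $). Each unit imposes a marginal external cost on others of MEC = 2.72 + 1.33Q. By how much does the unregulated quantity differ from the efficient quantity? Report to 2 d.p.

Market equilibrium (private): 21.49 + 1.62Q = 184.34 - 0.30Q → Q_m = 84.8177.
Social marginal cost = private MC + MEC = 24.21 + 2.95Q.
Set SMC = demand: 24.21 + 2.95Q = 184.34 - 0.30Q → Q* = 49.2708.
Gap = |84.8177 − 49.2708| = 35.5469.

35.55 units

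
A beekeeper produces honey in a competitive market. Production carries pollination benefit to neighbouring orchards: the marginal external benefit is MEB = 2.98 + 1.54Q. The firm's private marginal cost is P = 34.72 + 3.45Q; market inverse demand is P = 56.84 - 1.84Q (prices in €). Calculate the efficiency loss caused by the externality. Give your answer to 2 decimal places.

DWL = €11.83

Market equilibrium (private): 34.72 + 3.45Q = 56.84 - 1.84Q → Q_m = 4.1815.
Social marginal cost = private MC − MEB = 31.74 + 1.91Q.
Set SMC = demand: 31.74 + 1.91Q = 56.84 - 1.84Q → Q* = 6.6933.
Height of the DWL triangle at Q_m is demand(Q_m) − SMC(Q_m) = MEB(Q_m) = 9.4195.
DWL = ½ × 2.5118 × 9.4195 = 11.8300.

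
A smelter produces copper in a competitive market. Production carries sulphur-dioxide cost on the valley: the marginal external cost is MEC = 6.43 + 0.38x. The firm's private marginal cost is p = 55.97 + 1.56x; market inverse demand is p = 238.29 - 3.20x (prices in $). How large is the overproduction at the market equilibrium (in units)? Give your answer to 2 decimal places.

Market equilibrium (private): 55.97 + 1.56x = 238.29 - 3.20x → x_m = 38.3025.
Social marginal cost = private MC + MEC = 62.40 + 1.94x.
Set SMC = demand: 62.40 + 1.94x = 238.29 - 3.20x → x* = 34.2198.
Gap = |38.3025 − 34.2198| = 4.0827.

4.08 units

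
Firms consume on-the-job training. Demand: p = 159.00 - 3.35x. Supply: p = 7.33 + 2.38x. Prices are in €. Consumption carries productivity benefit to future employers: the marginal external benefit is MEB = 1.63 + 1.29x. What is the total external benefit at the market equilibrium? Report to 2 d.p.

Market equilibrium (private): 7.33 + 2.38x = 159.00 - 3.35x → x_m = 26.4695.
Total external benefit = ∫₀^{x_m} (1.63 + 1.29x) dx = 1.63×26.4695 + ½×1.29×26.4695² = 495.0545.

€495.05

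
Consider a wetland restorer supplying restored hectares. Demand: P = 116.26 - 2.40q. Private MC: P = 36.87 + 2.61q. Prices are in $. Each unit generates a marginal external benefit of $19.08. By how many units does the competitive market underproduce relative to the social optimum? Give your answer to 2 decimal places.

Market equilibrium (private): 36.87 + 2.61q = 116.26 - 2.40q → q_m = 15.8463.
Social marginal cost = private MC − MEB = 17.79 + 2.61q.
Set SMC = demand: 17.79 + 2.61q = 116.26 - 2.40q → q* = 19.6547.
Gap = |15.8463 − 19.6547| = 3.8084.

3.81 units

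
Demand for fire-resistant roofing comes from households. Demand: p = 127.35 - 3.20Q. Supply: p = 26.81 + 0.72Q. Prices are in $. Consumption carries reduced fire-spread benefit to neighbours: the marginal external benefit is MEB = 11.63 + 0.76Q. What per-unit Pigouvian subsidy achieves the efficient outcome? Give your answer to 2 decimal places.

Social marginal benefit = demand + MEB = 138.98 - 2.44Q.
Set SMB = MC: 138.98 - 2.44Q = 26.81 + 0.72Q → Q* = 35.4968.
The Pigouvian subsidy equals MEB at Q*: 11.63 + 0.76×35.4968 = 38.6076.

subsidy = $38.61 per unit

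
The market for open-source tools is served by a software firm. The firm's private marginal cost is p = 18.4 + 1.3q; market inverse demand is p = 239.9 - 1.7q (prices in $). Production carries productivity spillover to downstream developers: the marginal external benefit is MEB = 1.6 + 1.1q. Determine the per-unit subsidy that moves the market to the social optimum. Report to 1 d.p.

subsidy = $130.8 per unit

Social marginal cost = private MC − MEB = 16.8 + 0.2q.
Set SMC = demand: 16.8 + 0.2q = 239.9 - 1.7q → q* = 117.4211.
The Pigouvian subsidy equals MEB at q*: 1.6 + 1.1×117.4211 = 130.7632.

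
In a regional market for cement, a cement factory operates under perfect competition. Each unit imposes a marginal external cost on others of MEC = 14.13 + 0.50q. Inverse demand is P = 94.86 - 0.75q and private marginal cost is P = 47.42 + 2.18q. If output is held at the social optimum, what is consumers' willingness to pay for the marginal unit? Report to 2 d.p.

P = 87.58

Social marginal cost = private MC + MEC = 61.55 + 2.68q.
Set SMC = demand: 61.55 + 2.68q = 94.86 - 0.75q → q* = 9.7114.
Consumer price on the demand curve at q*: 94.86 − 0.75×9.7114 = 87.5765.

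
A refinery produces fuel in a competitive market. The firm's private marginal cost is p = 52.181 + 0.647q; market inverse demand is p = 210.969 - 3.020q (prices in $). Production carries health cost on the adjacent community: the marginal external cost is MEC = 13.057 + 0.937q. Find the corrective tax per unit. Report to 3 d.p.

Social marginal cost = private MC + MEC = 65.238 + 1.584q.
Set SMC = demand: 65.238 + 1.584q = 210.969 - 3.020q → q* = 31.6531.
The Pigouvian tax equals MEC at q*: 13.057 + 0.937×31.6531 = 42.7160.

tax = $42.716 per unit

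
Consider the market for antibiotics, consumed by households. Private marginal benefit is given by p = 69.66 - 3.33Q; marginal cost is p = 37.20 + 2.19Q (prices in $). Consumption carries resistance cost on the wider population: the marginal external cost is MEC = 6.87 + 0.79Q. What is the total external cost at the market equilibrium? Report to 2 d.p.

$54.06

Market equilibrium (private): 37.20 + 2.19Q = 69.66 - 3.33Q → Q_m = 5.8804.
Total external cost = ∫₀^{Q_m} (6.87 + 0.79Q) dQ = 6.87×5.8804 + ½×0.79×5.8804² = 54.0571.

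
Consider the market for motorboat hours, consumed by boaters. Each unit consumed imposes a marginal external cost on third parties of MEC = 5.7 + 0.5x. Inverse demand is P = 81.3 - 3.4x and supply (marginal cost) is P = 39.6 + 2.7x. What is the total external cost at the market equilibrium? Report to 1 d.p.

Market equilibrium (private): 39.6 + 2.7x = 81.3 - 3.4x → x_m = 6.8361.
Total external cost = ∫₀^{x_m} (5.7 + 0.5x) dx = 5.7×6.8361 + ½×0.5×6.8361² = 50.6488.

50.6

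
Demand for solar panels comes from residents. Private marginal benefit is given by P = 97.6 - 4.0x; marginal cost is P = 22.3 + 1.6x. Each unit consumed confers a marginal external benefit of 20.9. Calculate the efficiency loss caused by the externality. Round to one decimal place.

Market equilibrium (private): 22.3 + 1.6x = 97.6 - 4.0x → x_m = 13.4464.
Social marginal benefit = demand + MEB = 118.5 - 4.0x.
Set SMB = MC: 118.5 - 4.0x = 22.3 + 1.6x → x* = 17.1786.
Between x* and x_m the wedge SMB − MC runs linearly from 0 to MEB(x_m), so the loss is a triangle.
DWL = ½ × 3.7322 × 20.9000 = 39.0015.

DWL = 39.0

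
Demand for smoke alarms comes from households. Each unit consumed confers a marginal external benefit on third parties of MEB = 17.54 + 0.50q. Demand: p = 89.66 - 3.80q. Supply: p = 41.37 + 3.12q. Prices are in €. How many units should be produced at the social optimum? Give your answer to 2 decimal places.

q* = 10.25

Social marginal benefit = demand + MEB = 107.20 - 3.30q.
Set SMB = MC: 107.20 - 3.30q = 41.37 + 3.12q → q* = 10.2539.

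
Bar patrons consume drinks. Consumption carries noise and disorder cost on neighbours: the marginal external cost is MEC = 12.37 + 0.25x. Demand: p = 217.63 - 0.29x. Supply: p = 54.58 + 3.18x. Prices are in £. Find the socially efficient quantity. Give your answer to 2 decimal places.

x* = 40.51

Social marginal benefit = demand − MEC = 205.26 - 0.54x.
Set SMB = MC: 205.26 - 0.54x = 54.58 + 3.18x → x* = 40.5054.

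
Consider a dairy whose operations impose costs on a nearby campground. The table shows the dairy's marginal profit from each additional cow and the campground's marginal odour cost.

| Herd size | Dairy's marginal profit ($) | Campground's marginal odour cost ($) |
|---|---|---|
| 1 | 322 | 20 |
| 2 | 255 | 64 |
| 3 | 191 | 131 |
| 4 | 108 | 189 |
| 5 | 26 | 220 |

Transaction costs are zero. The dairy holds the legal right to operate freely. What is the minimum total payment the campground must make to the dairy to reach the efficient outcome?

$134

Left alone the dairy would choose level 5 (marginal profit stays positive).
Efficient level: k* = 3 (marginal profit ≥ marginal odour cost through 3).
The campground must at least cover the dairy's forgone profit from cutting 5→3: 108 + 26 = 134.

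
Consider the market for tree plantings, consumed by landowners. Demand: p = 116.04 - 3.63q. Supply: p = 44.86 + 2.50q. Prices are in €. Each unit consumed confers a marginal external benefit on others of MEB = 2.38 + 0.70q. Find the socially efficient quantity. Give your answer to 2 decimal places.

q* = 13.55

Social marginal benefit = demand + MEB = 118.42 - 2.93q.
Set SMB = MC: 118.42 - 2.93q = 44.86 + 2.50q → q* = 13.5470.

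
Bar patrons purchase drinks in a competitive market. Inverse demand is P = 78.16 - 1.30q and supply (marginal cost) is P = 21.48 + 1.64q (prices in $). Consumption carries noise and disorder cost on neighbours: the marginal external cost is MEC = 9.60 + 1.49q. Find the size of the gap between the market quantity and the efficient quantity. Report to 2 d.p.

8.65 units

Market equilibrium (private): 21.48 + 1.64q = 78.16 - 1.30q → q_m = 19.2789.
Social marginal benefit = demand − MEC = 68.56 - 2.79q.
Set SMB = MC: 68.56 - 2.79q = 21.48 + 1.64q → q* = 10.6275.
Gap = |19.2789 − 10.6275| = 8.6514.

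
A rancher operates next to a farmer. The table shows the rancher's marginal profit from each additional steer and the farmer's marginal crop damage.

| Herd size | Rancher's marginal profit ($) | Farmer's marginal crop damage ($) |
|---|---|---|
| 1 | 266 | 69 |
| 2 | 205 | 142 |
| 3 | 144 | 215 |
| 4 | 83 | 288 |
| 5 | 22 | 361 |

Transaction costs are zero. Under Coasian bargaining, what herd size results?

2

Bargaining reaches the level where marginal profit last exceeds marginal crop damage.
That holds through level 2 (205 ≥ 142) but not at 3 (144 < 215).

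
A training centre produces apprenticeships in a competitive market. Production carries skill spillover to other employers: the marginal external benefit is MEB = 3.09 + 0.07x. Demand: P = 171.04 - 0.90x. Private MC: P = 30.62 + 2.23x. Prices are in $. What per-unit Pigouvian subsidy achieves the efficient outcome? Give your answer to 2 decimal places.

subsidy = $6.37 per unit

Social marginal cost = private MC − MEB = 27.53 + 2.16x.
Set SMC = demand: 27.53 + 2.16x = 171.04 - 0.90x → x* = 46.8987.
The Pigouvian subsidy equals MEB at x*: 3.09 + 0.07×46.8987 = 6.3729.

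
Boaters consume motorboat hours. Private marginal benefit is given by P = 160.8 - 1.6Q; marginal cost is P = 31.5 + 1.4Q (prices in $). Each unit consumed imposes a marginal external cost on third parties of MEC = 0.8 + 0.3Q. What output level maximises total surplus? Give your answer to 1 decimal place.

Social marginal benefit = demand − MEC = 160.0 - 1.9Q.
Set SMB = MC: 160.0 - 1.9Q = 31.5 + 1.4Q → Q* = 38.9394.

Q* = 38.9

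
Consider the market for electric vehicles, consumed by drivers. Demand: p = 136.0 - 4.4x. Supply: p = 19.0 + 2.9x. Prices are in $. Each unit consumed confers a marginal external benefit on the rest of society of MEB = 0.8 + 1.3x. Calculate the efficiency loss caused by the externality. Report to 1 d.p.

Market equilibrium (private): 19.0 + 2.9x = 136.0 - 4.4x → x_m = 16.0274.
Social marginal benefit = demand + MEB = 136.8 - 3.1x.
Set SMB = MC: 136.8 - 3.1x = 19.0 + 2.9x → x* = 19.6333.
Height of the DWL triangle at x_m is SMB(x_m) − MC(x_m) = MEB(x_m) = 21.6356.
DWL = ½ × 3.6059 × 21.6356 = 39.0079.

DWL = $39.0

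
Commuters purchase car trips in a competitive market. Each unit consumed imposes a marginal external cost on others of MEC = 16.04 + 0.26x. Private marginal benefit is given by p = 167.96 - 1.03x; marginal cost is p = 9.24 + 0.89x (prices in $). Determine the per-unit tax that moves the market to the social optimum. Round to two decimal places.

Social marginal benefit = demand − MEC = 151.92 - 1.29x.
Set SMB = MC: 151.92 - 1.29x = 9.24 + 0.89x → x* = 65.4495.
The Pigouvian tax equals MEC at x*: 16.04 + 0.26×65.4495 = 33.0569.

tax = $33.06 per unit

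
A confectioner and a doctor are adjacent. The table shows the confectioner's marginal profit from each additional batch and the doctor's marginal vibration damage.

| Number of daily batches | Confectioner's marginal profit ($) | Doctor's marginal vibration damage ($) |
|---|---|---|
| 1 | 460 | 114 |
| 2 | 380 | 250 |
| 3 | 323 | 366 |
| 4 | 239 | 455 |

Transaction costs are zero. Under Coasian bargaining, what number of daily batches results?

Bargaining reaches the level where marginal profit last exceeds marginal vibration damage.
That holds through level 2 (380 ≥ 250) but not at 3 (323 < 366).

2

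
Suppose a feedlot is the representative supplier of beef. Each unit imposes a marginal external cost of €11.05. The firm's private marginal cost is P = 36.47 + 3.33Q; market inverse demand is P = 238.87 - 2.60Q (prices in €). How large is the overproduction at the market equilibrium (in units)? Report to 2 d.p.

1.86 units

Market equilibrium (private): 36.47 + 3.33Q = 238.87 - 2.60Q → Q_m = 34.1315.
Social marginal cost = private MC + MEC = 47.52 + 3.33Q.
Set SMC = demand: 47.52 + 3.33Q = 238.87 - 2.60Q → Q* = 32.2681.
Gap = |34.1315 − 32.2681| = 1.8634.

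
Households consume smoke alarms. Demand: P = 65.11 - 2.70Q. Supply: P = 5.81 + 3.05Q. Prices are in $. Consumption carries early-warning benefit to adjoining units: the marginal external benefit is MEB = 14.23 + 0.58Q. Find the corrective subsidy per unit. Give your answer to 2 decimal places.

subsidy = $22.48 per unit

Social marginal benefit = demand + MEB = 79.34 - 2.12Q.
Set SMB = MC: 79.34 - 2.12Q = 5.81 + 3.05Q → Q* = 14.2224.
The Pigouvian subsidy equals MEB at Q*: 14.23 + 0.58×14.2224 = 22.4790.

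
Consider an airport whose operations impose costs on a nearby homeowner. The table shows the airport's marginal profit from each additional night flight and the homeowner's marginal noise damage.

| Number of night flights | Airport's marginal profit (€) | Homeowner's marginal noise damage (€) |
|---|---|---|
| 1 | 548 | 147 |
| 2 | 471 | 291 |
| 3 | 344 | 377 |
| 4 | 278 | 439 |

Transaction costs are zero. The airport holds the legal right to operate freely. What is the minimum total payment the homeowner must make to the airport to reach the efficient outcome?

Left alone the airport would choose level 4 (marginal profit stays positive).
Efficient level: k* = 2 (marginal profit ≥ marginal noise damage through 2).
The homeowner must at least cover the airport's forgone profit from cutting 4→2: 344 + 278 = 622.

€622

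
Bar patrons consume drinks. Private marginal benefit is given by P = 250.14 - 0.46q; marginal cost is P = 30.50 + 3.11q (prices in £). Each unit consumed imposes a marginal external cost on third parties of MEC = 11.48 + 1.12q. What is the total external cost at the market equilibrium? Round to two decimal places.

Market equilibrium (private): 30.50 + 3.11q = 250.14 - 0.46q → q_m = 61.5238.
Total external cost = ∫₀^{q_m} (11.48 + 1.12q) dq = 11.48×61.5238 + ½×1.12×61.5238² = 2825.9929.

£2825.99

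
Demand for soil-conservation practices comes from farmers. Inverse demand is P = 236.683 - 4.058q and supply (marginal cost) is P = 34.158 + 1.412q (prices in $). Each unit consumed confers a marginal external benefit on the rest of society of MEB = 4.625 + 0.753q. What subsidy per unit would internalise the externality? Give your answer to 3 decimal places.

subsidy = $37.693 per unit

Social marginal benefit = demand + MEB = 241.308 - 3.305q.
Set SMB = MC: 241.308 - 3.305q = 34.158 + 1.412q → q* = 43.9156.
The Pigouvian subsidy equals MEB at q*: 4.625 + 0.753×43.9156 = 37.6934.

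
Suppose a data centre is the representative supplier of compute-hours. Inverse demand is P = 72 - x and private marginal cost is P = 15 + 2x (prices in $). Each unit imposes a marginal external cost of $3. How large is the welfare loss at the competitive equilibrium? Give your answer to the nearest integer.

Market equilibrium (private): 15 + 2x = 72 - x → x_m = 19.0000.
Social marginal cost = private MC + MEC = 18 + 2x.
Set SMC = demand: 18 + 2x = 72 - x → x* = 18.0000.
The loss is the area between SMC and demand from x* to x_m; with linear curves that's a triangle of height MEC(x_m).
DWL = ½ × 1.0000 × 3.0000 = 1.5000.

DWL = $2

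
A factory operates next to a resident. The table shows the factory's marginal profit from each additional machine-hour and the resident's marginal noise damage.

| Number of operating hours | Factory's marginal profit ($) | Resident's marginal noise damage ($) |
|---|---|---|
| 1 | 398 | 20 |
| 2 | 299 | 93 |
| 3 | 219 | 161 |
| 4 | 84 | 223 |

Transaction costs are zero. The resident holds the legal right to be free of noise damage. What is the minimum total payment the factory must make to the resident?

Efficient level: marginal profit ≥ marginal noise damage through level 3, so k* = 3.
With the resident holding the right, the factory must at least compensate total damage at k*: 20 + 93 + 161 = 274.

$274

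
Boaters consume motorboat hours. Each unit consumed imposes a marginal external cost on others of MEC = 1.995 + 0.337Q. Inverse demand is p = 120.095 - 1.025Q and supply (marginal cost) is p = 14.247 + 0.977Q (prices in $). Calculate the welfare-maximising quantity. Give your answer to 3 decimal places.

Q* = 44.401

Social marginal benefit = demand − MEC = 118.100 - 1.362Q.
Set SMB = MC: 118.100 - 1.362Q = 14.247 + 0.977Q → Q* = 44.4006.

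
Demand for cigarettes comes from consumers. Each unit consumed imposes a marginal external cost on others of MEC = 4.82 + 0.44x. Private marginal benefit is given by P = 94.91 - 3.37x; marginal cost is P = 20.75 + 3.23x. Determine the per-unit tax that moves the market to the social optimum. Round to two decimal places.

Social marginal benefit = demand − MEC = 90.09 - 3.81x.
Set SMB = MC: 90.09 - 3.81x = 20.75 + 3.23x → x* = 9.8494.
The Pigouvian tax equals MEC at x*: 4.82 + 0.44×9.8494 = 9.1537.

tax = 9.15 per unit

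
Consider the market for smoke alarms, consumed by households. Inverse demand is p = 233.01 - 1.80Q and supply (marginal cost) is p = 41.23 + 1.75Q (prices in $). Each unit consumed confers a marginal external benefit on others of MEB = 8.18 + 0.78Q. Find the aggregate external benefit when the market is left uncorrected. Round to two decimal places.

Market equilibrium (private): 41.23 + 1.75Q = 233.01 - 1.80Q → Q_m = 54.0225.
Total external benefit = ∫₀^{Q_m} (8.18 + 0.78Q) dQ = 8.18×54.0225 + ½×0.78×54.0225² = 1580.0919.

$1580.09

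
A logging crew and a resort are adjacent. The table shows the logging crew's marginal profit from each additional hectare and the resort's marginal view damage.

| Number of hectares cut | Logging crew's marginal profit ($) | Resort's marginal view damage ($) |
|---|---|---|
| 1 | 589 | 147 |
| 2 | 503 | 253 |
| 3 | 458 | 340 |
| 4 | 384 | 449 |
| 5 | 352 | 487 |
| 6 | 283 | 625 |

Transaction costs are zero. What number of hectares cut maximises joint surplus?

Bargaining reaches the level where marginal profit last exceeds marginal view damage.
That holds through level 3 (458 ≥ 340) but not at 4 (384 < 449).

3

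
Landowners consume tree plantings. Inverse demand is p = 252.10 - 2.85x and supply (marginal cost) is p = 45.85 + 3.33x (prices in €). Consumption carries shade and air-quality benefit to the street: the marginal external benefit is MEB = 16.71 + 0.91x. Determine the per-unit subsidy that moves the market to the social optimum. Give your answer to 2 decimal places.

subsidy = €55.21 per unit

Social marginal benefit = demand + MEB = 268.81 - 1.94x.
Set SMB = MC: 268.81 - 1.94x = 45.85 + 3.33x → x* = 42.3074.
The Pigouvian subsidy equals MEB at x*: 16.71 + 0.91×42.3074 = 55.2097.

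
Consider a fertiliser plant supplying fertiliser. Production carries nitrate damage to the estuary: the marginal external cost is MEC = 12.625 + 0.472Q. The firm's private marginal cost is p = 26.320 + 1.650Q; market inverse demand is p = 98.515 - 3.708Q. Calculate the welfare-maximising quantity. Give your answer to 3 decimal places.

Q* = 10.218

Social marginal cost = private MC + MEC = 38.945 + 2.122Q.
Set SMC = demand: 38.945 + 2.122Q = 98.515 - 3.708Q → Q* = 10.2178.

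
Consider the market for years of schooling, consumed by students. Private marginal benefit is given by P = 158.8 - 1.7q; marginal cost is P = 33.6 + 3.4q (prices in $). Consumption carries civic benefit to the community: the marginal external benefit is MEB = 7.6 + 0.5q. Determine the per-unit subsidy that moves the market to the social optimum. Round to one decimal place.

Social marginal benefit = demand + MEB = 166.4 - 1.2q.
Set SMB = MC: 166.4 - 1.2q = 33.6 + 3.4q → q* = 28.8696.
The Pigouvian subsidy equals MEB at q*: 7.6 + 0.5×28.8696 = 22.0348.

subsidy = $22.0 per unit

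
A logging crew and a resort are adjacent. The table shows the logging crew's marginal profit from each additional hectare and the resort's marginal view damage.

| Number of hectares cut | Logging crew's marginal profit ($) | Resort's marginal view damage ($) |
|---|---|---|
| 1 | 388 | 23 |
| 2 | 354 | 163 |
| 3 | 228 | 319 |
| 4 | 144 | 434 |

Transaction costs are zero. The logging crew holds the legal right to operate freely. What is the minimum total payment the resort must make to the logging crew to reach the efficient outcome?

$372

Left alone the logging crew would choose level 4 (marginal profit stays positive).
Efficient level: k* = 2 (marginal profit ≥ marginal view damage through 2).
The resort must at least cover the logging crew's forgone profit from cutting 4→2: 228 + 144 = 372.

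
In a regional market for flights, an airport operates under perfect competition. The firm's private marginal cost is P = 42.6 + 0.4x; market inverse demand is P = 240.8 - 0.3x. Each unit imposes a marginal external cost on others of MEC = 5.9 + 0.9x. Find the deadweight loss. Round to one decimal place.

DWL = 21243.6

Market equilibrium (private): 42.6 + 0.4x = 240.8 - 0.3x → x_m = 283.1429.
Social marginal cost = private MC + MEC = 48.5 + 1.3x.
Set SMC = demand: 48.5 + 1.3x = 240.8 - 0.3x → x* = 120.1875.
The welfare-loss triangle has base |x_m − x*| and height MEC(x_m) (the vertical gap between SMC and demand is zero at x* and MEC at x_m).
DWL = ½ × 162.9554 × 260.7286 = 21243.5667.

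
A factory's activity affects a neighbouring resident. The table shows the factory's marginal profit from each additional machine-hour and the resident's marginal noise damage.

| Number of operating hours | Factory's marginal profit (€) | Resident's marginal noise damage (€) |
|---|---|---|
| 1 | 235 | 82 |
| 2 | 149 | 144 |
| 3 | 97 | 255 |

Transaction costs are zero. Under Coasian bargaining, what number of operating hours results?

Bargaining reaches the level where marginal profit last exceeds marginal noise damage.
That holds through level 2 (149 ≥ 144) but not at 3 (97 < 255).

2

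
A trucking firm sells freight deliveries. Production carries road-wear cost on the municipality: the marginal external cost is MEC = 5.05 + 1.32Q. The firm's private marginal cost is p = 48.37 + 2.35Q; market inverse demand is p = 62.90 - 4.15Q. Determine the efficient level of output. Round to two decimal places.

Social marginal cost = private MC + MEC = 53.42 + 3.67Q.
Set SMC = demand: 53.42 + 3.67Q = 62.90 - 4.15Q → Q* = 1.2123.

Q* = 1.21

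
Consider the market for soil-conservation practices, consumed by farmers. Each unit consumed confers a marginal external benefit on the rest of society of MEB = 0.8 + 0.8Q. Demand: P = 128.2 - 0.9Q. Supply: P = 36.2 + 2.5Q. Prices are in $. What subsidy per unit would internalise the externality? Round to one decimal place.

subsidy = $29.4 per unit

Social marginal benefit = demand + MEB = 129.0 - 0.1Q.
Set SMB = MC: 129.0 - 0.1Q = 36.2 + 2.5Q → Q* = 35.6923.
The Pigouvian subsidy equals MEB at Q*: 0.8 + 0.8×35.6923 = 29.3538.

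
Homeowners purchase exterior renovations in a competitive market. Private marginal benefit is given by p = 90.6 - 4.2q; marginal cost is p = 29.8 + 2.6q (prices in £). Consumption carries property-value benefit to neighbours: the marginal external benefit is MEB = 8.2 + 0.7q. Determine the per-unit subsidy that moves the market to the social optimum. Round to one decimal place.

subsidy = £16.1 per unit

Social marginal benefit = demand + MEB = 98.8 - 3.5q.
Set SMB = MC: 98.8 - 3.5q = 29.8 + 2.6q → q* = 11.3115.
The Pigouvian subsidy equals MEB at q*: 8.2 + 0.7×11.3115 = 16.1181.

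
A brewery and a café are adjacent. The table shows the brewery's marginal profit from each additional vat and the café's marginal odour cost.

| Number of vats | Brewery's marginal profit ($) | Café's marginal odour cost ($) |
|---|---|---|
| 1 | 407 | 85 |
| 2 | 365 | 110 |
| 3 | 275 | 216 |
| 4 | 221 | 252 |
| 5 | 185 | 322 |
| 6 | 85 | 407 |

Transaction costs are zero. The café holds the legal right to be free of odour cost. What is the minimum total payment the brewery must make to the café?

Efficient level: marginal profit ≥ marginal odour cost through level 3, so k* = 3.
With the café holding the right, the brewery must at least compensate total damage at k*: 85 + 110 + 216 = 411.

$411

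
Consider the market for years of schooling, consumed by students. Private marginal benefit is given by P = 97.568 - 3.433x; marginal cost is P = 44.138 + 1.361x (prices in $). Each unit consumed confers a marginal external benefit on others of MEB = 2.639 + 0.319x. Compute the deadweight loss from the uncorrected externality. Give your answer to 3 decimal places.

DWL = $4.287

Market equilibrium (private): 44.138 + 1.361x = 97.568 - 3.433x → x_m = 11.1452.
Social marginal benefit = demand + MEB = 100.207 - 3.114x.
Set SMB = MC: 100.207 - 3.114x = 44.138 + 1.361x → x* = 12.5294.
The welfare-loss triangle has base |x_m − x*| and height MEB(x_m) (the vertical gap between SMB and MC is zero at x* and MEB at x_m).
DWL = ½ × 1.3842 × 6.1943 = 4.2871.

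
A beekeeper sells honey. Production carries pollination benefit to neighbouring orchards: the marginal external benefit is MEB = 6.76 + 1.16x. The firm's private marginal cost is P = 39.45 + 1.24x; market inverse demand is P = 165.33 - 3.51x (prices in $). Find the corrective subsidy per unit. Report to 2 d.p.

subsidy = $49.62 per unit

Social marginal cost = private MC − MEB = 32.69 + 0.08x.
Set SMC = demand: 32.69 + 0.08x = 165.33 - 3.51x → x* = 36.9471.
The Pigouvian subsidy equals MEB at x*: 6.76 + 1.16×36.9471 = 49.6186.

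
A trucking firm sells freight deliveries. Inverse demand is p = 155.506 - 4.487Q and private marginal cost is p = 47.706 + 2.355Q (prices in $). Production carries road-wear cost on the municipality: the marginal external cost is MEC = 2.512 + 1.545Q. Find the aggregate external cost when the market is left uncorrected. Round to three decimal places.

$231.343

Market equilibrium (private): 47.706 + 2.355Q = 155.506 - 4.487Q → Q_m = 15.7556.
Total external cost = ∫₀^{Q_m} (2.512 + 1.545Q) dQ = 2.512×15.7556 + ½×1.545×15.7556² = 231.3426.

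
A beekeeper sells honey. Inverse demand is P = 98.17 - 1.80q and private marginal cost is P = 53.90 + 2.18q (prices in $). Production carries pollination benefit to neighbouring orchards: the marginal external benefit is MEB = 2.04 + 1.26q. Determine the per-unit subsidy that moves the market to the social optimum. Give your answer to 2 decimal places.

subsidy = $23.49 per unit

Social marginal cost = private MC − MEB = 51.86 + 0.92q.
Set SMC = demand: 51.86 + 0.92q = 98.17 - 1.80q → q* = 17.0257.
The Pigouvian subsidy equals MEB at q*: 2.04 + 1.26×17.0257 = 23.4924.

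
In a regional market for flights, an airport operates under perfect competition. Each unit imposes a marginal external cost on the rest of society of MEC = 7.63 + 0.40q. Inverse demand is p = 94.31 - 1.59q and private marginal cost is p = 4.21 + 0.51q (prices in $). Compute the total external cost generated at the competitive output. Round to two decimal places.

Market equilibrium (private): 4.21 + 0.51q = 94.31 - 1.59q → q_m = 42.9048.
Total external cost = ∫₀^{q_m} (7.63 + 0.40q) dq = 7.63×42.9048 + ½×0.40×42.9048² = 695.5280.

$695.53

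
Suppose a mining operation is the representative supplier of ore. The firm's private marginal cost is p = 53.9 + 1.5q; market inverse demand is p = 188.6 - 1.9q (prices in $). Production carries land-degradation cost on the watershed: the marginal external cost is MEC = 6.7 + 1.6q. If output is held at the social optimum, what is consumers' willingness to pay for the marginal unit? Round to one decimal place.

P = $140.0

Social marginal cost = private MC + MEC = 60.6 + 3.1q.
Set SMC = demand: 60.6 + 3.1q = 188.6 - 1.9q → q* = 25.6000.
Consumer price on the demand curve at q*: 188.6 − 1.9×25.6000 = 139.9600.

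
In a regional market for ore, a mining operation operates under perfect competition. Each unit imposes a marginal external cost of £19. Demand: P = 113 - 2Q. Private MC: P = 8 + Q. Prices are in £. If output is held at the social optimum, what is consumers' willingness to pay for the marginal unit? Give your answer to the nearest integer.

P = £56

Social marginal cost = private MC + MEC = 27 + Q.
Set SMC = demand: 27 + Q = 113 - 2Q → Q* = 28.6667.
Consumer price on the demand curve at Q*: 113 − 2×28.6667 = 55.6666.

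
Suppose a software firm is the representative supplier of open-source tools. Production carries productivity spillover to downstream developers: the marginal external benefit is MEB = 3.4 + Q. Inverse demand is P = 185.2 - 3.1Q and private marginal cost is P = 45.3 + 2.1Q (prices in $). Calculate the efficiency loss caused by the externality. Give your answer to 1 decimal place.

Market equilibrium (private): 45.3 + 2.1Q = 185.2 - 3.1Q → Q_m = 26.9038.
Social marginal cost = private MC − MEB = 41.9 + 1.1Q.
Set SMC = demand: 41.9 + 1.1Q = 185.2 - 3.1Q → Q* = 34.1190.
Height of the DWL triangle at Q_m is demand(Q_m) − SMC(Q_m) = MEB(Q_m) = 30.3038.
DWL = ½ × 7.2152 × 30.3038 = 109.3240.

DWL = $109.3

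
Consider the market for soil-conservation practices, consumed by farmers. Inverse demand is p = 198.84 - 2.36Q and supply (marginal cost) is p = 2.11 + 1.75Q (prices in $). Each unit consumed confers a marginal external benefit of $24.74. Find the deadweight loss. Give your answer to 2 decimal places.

DWL = $74.46

Market equilibrium (private): 2.11 + 1.75Q = 198.84 - 2.36Q → Q_m = 47.8662.
Social marginal benefit = demand + MEB = 223.58 - 2.36Q.
Set SMB = MC: 223.58 - 2.36Q = 2.11 + 1.75Q → Q* = 53.8856.
Between Q* and Q_m the wedge SMB − MC runs linearly from 0 to MEB(Q_m), so the loss is a triangle.
DWL = ½ × 6.0194 × 24.7400 = 74.4600.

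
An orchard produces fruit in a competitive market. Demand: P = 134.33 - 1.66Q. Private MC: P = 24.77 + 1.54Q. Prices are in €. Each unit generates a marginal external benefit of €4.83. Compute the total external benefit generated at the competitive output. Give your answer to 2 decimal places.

Market equilibrium (private): 24.77 + 1.54Q = 134.33 - 1.66Q → Q_m = 34.2375.
Total external benefit = MEB × Q_m = 4.83 × 34.2375 = 165.3671.

€165.37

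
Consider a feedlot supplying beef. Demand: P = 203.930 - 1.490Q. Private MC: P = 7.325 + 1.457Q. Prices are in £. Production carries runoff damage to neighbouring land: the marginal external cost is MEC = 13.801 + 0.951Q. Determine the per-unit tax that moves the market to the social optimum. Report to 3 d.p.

tax = £58.400 per unit

Social marginal cost = private MC + MEC = 21.126 + 2.408Q.
Set SMC = demand: 21.126 + 2.408Q = 203.930 - 1.490Q → Q* = 46.8969.
The Pigouvian tax equals MEC at Q*: 13.801 + 0.951×46.8969 = 58.4000.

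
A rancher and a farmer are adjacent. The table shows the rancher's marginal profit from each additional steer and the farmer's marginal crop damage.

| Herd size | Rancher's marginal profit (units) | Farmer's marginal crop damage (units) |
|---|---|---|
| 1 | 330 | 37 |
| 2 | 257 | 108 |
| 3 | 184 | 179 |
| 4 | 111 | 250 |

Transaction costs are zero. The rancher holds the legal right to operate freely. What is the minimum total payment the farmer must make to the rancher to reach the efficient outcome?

111

Left alone the rancher would choose level 4 (marginal profit stays positive).
Efficient level: k* = 3 (marginal profit ≥ marginal crop damage through 3).
The farmer must at least cover the rancher's forgone profit from cutting 4→3: 111 = 111.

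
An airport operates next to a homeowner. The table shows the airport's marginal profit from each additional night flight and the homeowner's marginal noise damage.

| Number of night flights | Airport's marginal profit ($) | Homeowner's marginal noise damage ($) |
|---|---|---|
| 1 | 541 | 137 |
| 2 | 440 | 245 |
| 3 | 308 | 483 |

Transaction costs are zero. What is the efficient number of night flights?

2

Bargaining reaches the level where marginal profit last exceeds marginal noise damage.
That holds through level 2 (440 ≥ 245) but not at 3 (308 < 483).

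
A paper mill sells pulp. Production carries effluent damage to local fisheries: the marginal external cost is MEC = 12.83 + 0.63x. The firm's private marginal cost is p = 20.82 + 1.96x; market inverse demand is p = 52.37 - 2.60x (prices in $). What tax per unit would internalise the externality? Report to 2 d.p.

tax = $15.10 per unit

Social marginal cost = private MC + MEC = 33.65 + 2.59x.
Set SMC = demand: 33.65 + 2.59x = 52.37 - 2.60x → x* = 3.6069.
The Pigouvian tax equals MEC at x*: 12.83 + 0.63×3.6069 = 15.1023.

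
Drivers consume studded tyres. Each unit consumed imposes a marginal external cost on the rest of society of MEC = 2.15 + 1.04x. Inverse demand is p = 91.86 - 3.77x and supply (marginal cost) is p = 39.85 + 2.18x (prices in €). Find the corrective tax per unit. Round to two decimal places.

Social marginal benefit = demand − MEC = 89.71 - 4.81x.
Set SMB = MC: 89.71 - 4.81x = 39.85 + 2.18x → x* = 7.1330.
The Pigouvian tax equals MEC at x*: 2.15 + 1.04×7.1330 = 9.5683.

tax = €9.57 per unit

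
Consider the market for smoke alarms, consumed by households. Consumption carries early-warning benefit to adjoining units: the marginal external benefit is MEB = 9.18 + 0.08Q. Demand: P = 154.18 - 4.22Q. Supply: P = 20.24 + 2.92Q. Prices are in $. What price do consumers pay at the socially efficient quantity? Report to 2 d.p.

Social marginal benefit = demand + MEB = 163.36 - 4.14Q.
Set SMB = MC: 163.36 - 4.14Q = 20.24 + 2.92Q → Q* = 20.2720.
Consumer price on the demand curve at Q*: 154.18 − 4.22×20.2720 = 68.6322.

P = $68.63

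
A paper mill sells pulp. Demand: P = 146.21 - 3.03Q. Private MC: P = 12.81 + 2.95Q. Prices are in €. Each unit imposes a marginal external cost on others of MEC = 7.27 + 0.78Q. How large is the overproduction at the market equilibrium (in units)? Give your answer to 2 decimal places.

3.65 units

Market equilibrium (private): 12.81 + 2.95Q = 146.21 - 3.03Q → Q_m = 22.3077.
Social marginal cost = private MC + MEC = 20.08 + 3.73Q.
Set SMC = demand: 20.08 + 3.73Q = 146.21 - 3.03Q → Q* = 18.6583.
Gap = |22.3077 − 18.6583| = 3.6494.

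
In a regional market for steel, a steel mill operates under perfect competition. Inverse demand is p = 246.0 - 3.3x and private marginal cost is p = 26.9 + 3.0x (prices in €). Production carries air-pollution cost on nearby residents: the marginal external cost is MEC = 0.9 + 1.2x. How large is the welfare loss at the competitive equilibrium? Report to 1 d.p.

Market equilibrium (private): 26.9 + 3.0x = 246.0 - 3.3x → x_m = 34.7778.
Social marginal cost = private MC + MEC = 27.8 + 4.2x.
Set SMC = demand: 27.8 + 4.2x = 246.0 - 3.3x → x* = 29.0933.
Height of the DWL triangle at x_m is SMC(x_m) − demand(x_m) = MEC(x_m) = 42.6333.
DWL = ½ × 5.6845 × 42.6333 = 121.1745.

DWL = €121.2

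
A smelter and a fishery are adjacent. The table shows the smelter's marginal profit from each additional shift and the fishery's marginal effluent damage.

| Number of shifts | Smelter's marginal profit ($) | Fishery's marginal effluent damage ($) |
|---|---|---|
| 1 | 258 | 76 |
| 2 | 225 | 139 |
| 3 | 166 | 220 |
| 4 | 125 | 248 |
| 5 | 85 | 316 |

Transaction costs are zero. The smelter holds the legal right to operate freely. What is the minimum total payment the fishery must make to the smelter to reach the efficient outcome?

$376

Left alone the smelter would choose level 5 (marginal profit stays positive).
Efficient level: k* = 2 (marginal profit ≥ marginal effluent damage through 2).
The fishery must at least cover the smelter's forgone profit from cutting 5→2: 166 + 125 + 85 = 376.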